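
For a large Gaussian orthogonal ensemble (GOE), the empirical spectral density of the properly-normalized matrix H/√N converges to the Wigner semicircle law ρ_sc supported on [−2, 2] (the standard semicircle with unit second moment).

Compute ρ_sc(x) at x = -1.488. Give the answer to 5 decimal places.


ρ_sc(x) = (1/(2π)) √(4 − x²). With x = -1.488:
  4 − x² = 4 − (-1.488)² = 4 − 2.214144 = 1.785856.
  √(4 − x²) = 1.336359.
  1/(2π) = 0.159155.
  ρ_sc(-1.488) = 0.159155 · 1.336359 = 0.212688.

Rounded to 5 decimal places: ρ_sc(-1.488) ≈ 0.21269.


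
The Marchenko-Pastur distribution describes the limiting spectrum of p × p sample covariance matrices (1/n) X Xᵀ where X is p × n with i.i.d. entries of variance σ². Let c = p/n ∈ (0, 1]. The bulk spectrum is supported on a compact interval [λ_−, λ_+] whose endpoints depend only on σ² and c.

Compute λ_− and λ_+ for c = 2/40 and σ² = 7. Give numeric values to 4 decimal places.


c = 2/40 = 0.050000; √c = 0.223607.
λ_− = σ² (1 − √c)² = 7 · (1 − 0.223607)² = 7 · (0.776393)² = 4.219505.
λ_+ = σ² (1 + √c)² = 7 · (1 + 0.223607)² = 7 · (1.223607)² = 10.480495.

Rounded to 4 decimal places: λ_− ≈ 4.2195, λ_+ ≈ 10.4805.


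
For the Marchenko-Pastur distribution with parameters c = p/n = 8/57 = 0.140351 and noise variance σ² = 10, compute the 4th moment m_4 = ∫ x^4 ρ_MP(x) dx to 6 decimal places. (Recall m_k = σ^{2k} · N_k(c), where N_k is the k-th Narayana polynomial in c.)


E[X⁴] = σ⁸ (1 + 6c + 6c² + c³) (fourth MP moment). With σ² = 10 (so σ⁸ = 10000) and c = 8/57 = 0.140351: E[X⁴] = 10000 · (1 + 6·0.140351 + 6·(0.140351)² + (0.140351)³) = 10000 · 1.963060.

So E[X^4] = 19630.601589.


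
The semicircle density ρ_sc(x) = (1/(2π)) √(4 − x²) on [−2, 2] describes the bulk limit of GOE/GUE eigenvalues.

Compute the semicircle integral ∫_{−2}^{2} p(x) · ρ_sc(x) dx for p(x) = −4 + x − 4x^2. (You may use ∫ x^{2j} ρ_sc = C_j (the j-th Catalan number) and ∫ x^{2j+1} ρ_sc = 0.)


Write p(x) = Σ a_i x^i, split into monomials and integrate each against ρ_sc separately.
Using ∫ x^{2j} ρ_sc = C_j = (1/(j+1)) C(2j, j) (Catalan numbers) and ∫ x^{2j+1} ρ_sc = 0 (odd monomials vanish by symmetry):
  i = 0 (even): a_0 · C_{0} = -4 · 1 = -4
  i = 1 (odd): ∫ x^1 ρ_sc = 0 (vanishes)
  i = 2 (even): a_2 · C_{1} = -4 · 1 = -4

Summing the contributions: ∫_{−2}^{2} p(x) ρ_sc(x) dx = (-4) + (-4) = -8.


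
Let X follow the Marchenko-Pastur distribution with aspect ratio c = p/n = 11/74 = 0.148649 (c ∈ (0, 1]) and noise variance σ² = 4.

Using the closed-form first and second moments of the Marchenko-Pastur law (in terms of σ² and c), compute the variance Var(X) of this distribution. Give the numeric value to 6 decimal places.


Recall the MP moments m_1 = E[X] = σ² and m_2 = E[X²] = σ⁴ (1 + c).
m_1 = E[X] = σ² = 4, so m_1² = 16.
m_2 = E[X²] = σ⁴ (1 + c) = 16 · (1 + 0.148649) = 16 · 1.148649 = 18.378378.
(Note m_2 − m_1² simplifies to c · σ⁴ = 0.148649 · 16.)

Var(X) = m_2 − m_1² = 18.378378 − 16 = 2.378378.


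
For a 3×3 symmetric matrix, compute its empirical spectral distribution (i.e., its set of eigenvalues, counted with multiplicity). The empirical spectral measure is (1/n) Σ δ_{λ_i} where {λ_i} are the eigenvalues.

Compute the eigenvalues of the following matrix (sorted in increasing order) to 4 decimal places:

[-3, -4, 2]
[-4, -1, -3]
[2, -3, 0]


Since M is real symmetric, all three eigenvalues are real; they are the roots of det(λI − M) = λ³ − (tr M) λ² + s λ − det M, where s is the sum of the principal 2×2 minors.
tr M = -3 + (-1) + 0 = -4.
s = ((-3)·(-1) − (-4)²) + ((-3)·0 − 2²) + ((-1)·0 − (-3)²) = -13 + (-4) + (-9) = -26.
det M (expand along row 1) = (-3)·(-9) − (-4)·6 + 2·14 = 79.
Characteristic polynomial: λ³ + 4λ² − 26λ − 79 = 0.
Substitute λ = y + (tr M)/3 = y − 1.333333 to remove the quadratic term: y³ + p·y + q = 0 with p = s − (tr M)²/3 = -31.333333 and q = −2(tr M)³/27 + (tr M)·s/3 − det M = -39.592593.
Three real roots ⇒ use the trigonometric (Viète) form: r = 2√(−p/3) = 6.463573, φ = arccos(3q/(p·r)) = arccos(0.586484) = 0.944086 rad.
y_k = r·cos(φ/3 − 2πk/3) for k = 0, 1, 2 gives y = 6.146152, -1.340464, -4.805688.
λ_k = y_k − 1.333333 gives λ = 4.8128, -2.6738, -6.1390 (check: the sum is -4.0000 = tr M).

Eigenvalues sorted in increasing order: [-6.1390, -2.6738, 4.8128].


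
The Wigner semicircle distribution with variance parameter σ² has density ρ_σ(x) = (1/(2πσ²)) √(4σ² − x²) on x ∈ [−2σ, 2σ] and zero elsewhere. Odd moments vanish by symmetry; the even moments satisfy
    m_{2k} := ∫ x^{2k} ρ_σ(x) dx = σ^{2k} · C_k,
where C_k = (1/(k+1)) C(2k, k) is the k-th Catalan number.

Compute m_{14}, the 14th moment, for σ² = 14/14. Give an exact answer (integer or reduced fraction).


By the scaled semicircle moment identity, m_{2k} = σ^{2k} · C_k with k = 7.
C_7 = (1/(k+1)) · C(2k, k) = (1/8) · C(14, 7) = (1/8) · 3432 = 429.
σ^{2k} = (σ²)^k = (14/14)^7 = 1.

Therefore m_{14} = σ^{14} · C_7 = 1 · 429 = 429.


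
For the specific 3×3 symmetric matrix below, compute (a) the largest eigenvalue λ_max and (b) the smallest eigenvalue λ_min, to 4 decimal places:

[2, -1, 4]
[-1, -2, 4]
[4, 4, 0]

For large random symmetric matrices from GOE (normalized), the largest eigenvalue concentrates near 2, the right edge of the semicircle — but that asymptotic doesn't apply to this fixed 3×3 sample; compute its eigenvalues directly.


Since M is real symmetric, all three eigenvalues are real; they are the roots of det(λI − M) = λ³ − (tr M) λ² + s λ − det M, where s is the sum of the principal 2×2 minors.
tr M = 2 + (-2) + 0 = 0.
s = (2·(-2) − (-1)²) + (2·0 − 4²) + ((-2)·0 − 4²) = -5 + (-16) + (-16) = -37.
det M (expand along row 1) = 2·(-16) − (-1)·(-16) + 4·4 = -32.
Characteristic polynomial: λ³ − 37λ + 32 = 0.
Substitute λ = y + (tr M)/3 = y + 0.000000 to remove the quadratic term: y³ + p·y + q = 0 with p = s − (tr M)²/3 = -37.000000 and q = −2(tr M)³/27 + (tr M)·s/3 − det M = 32.000000.
Three real roots ⇒ use the trigonometric (Viète) form: r = 2√(−p/3) = 7.023769, φ = arccos(3q/(p·r)) = arccos(-0.369402) = 1.949162 rad.
y_k = r·cos(φ/3 − 2πk/3) for k = 0, 1, 2 gives y = 5.592696, 0.883504, -6.476200.
λ_k = y_k + 0.000000 gives λ = 5.5927, 0.8835, -6.4762 (check: the sum is 0.0000 = tr M).

Hence λ_max = 5.5927 and λ_min = -6.4762.


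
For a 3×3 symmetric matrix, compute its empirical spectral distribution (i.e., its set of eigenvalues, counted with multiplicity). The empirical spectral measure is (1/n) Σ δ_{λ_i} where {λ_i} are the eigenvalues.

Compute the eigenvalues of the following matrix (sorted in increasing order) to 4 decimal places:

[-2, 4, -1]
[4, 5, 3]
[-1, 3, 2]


Since M is real symmetric, all three eigenvalues are real; they are the roots of det(λI − M) = λ³ − (tr M) λ² + s λ − det M, where s is the sum of the principal 2×2 minors.
tr M = -2 + 5 + 2 = 5.
s = ((-2)·5 − 4²) + ((-2)·2 − (-1)²) + (5·2 − 3²) = -26 + (-5) + 1 = -30.
det M (expand along row 1) = (-2)·1 − 4·11 + (-1)·17 = -63.
Characteristic polynomial: λ³ − 5λ² − 30λ + 63 = 0.
Substitute λ = y + (tr M)/3 = y + 1.666667 to remove the quadratic term: y³ + p·y + q = 0 with p = s − (tr M)²/3 = -38.333333 and q = −2(tr M)³/27 + (tr M)·s/3 − det M = 3.740741.
Three real roots ⇒ use the trigonometric (Viète) form: r = 2√(−p/3) = 7.149204, φ = arccos(3q/(p·r)) = arccos(-0.040949) = 1.611757 rad.
y_k = r·cos(φ/3 − 2πk/3) for k = 0, 1, 2 gives y = 6.142010, 0.097609, -6.239619.
λ_k = y_k + 1.666667 gives λ = 7.8087, 1.7643, -4.5730 (check: the sum is 5.0000 = tr M).

Eigenvalues sorted in increasing order: [-4.5730, 1.7643, 7.8087].


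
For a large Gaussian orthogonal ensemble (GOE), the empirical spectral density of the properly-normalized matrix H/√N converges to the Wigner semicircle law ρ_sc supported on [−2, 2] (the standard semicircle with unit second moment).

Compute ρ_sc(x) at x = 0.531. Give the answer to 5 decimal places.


ρ_sc(x) = (1/(2π)) √(4 − x²). With x = 0.531:
  4 − x² = 4 − (0.531)² = 4 − 0.281961 = 3.718039.
  √(4 − x²) = 1.928222.
  1/(2π) = 0.159155.
  ρ_sc(0.531) = 0.159155 · 1.928222 = 0.306886.

Rounded to 5 decimal places: ρ_sc(0.531) ≈ 0.30689.


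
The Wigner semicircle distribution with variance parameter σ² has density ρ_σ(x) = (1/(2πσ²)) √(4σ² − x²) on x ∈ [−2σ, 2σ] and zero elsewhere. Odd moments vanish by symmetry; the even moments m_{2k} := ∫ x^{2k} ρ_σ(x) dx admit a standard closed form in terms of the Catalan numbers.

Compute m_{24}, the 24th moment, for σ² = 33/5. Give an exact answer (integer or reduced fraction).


By the scaled semicircle moment identity, m_{2k} = σ^{2k} · C_k with k = 12.
C_12 = (1/(k+1)) · C(2k, k) = (1/13) · C(24, 12) = (1/13) · 2704156 = 208012.
σ^{2k} = (σ²)^k = (33/5)^12 = 1667889514952984961/244140625.

Therefore m_{24} = σ^{24} · C_12 = (1667889514952984961/244140625) · 208012 = 346941033784400307707532/244140625.


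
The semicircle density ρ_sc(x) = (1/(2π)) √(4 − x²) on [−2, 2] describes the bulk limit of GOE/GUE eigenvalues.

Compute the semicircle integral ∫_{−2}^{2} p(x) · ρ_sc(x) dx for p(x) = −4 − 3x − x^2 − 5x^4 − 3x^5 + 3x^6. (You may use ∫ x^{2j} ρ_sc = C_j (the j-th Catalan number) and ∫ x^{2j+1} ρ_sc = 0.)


Write p(x) = Σ a_i x^i, split into monomials and integrate each against ρ_sc separately.
Using ∫ x^{2j} ρ_sc = C_j = (1/(j+1)) C(2j, j) (Catalan numbers) and ∫ x^{2j+1} ρ_sc = 0 (odd monomials vanish by symmetry):
  i = 0 (even): a_0 · C_{0} = -4 · 1 = -4
  i = 1 (odd): ∫ x^1 ρ_sc = 0 (vanishes)
  i = 2 (even): a_2 · C_{1} = -1 · 1 = -1
  i = 4 (even): a_4 · C_{2} = -5 · 2 = -10
  i = 5 (odd): ∫ x^5 ρ_sc = 0 (vanishes)
  i = 6 (even): a_6 · C_{3} = 3 · 5 = 15

Summing the contributions: ∫_{−2}^{2} p(x) ρ_sc(x) dx = (-4) + (-1) + (-10) + 15 = 0.


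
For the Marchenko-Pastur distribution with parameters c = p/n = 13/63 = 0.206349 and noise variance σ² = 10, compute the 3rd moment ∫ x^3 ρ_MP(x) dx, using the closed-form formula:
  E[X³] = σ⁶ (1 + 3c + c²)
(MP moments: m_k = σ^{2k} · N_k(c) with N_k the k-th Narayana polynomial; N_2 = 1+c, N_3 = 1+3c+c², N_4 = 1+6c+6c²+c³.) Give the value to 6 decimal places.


E[X³] = σ⁶ (1 + 3c + c²) (third MP moment). With σ² = 10 (so σ⁶ = 1000) and c = 13/63 = 0.206349: E[X³] = 1000 · (1 + 3·0.206349 + (0.206349)²) = 1000 · 1.661628.

So E[X^3] = 1661.627614.


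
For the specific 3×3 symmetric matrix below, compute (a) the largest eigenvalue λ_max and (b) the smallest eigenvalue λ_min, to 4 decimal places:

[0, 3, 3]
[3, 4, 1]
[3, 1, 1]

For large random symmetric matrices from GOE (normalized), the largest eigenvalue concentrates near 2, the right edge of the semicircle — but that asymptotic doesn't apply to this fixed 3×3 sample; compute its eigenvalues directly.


Since M is real symmetric, all three eigenvalues are real; they are the roots of det(λI − M) = λ³ − (tr M) λ² + s λ − det M, where s is the sum of the principal 2×2 minors.
tr M = 0 + 4 + 1 = 5.
s = (0·4 − 3²) + (0·1 − 3²) + (4·1 − 1²) = -9 + (-9) + 3 = -15.
det M (expand along row 1) = 0·3 − 3·0 + 3·(-9) = -27.
Characteristic polynomial: λ³ − 5λ² − 15λ + 27 = 0.
Substitute λ = y + (tr M)/3 = y + 1.666667 to remove the quadratic term: y³ + p·y + q = 0 with p = s − (tr M)²/3 = -23.333333 and q = −2(tr M)³/27 + (tr M)·s/3 − det M = -7.259259.
Three real roots ⇒ use the trigonometric (Viète) form: r = 2√(−p/3) = 5.577734, φ = arccos(3q/(p·r)) = arccos(0.167332) = 1.402673 rad.
y_k = r·cos(φ/3 − 2πk/3) for k = 0, 1, 2 gives y = 4.979085, -0.312418, -4.666667.
λ_k = y_k + 1.666667 gives λ = 6.6458, 1.3542, -3.0000 (check: the sum is 5.0000 = tr M).

Hence λ_max = 6.6458 and λ_min = -3.0000.


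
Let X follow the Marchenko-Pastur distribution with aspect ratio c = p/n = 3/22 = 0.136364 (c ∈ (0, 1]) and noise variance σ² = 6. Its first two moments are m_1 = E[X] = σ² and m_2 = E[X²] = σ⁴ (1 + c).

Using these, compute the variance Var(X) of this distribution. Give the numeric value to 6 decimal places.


m_1 = E[X] = σ² = 6, so m_1² = 36.
m_2 = E[X²] = σ⁴ (1 + c) = 36 · (1 + 0.136364) = 36 · 1.136364 = 40.909091.
(Note m_2 − m_1² simplifies to c · σ⁴ = 0.136364 · 36.)

Var(X) = m_2 − m_1² = 40.909091 − 36 = 4.909091.


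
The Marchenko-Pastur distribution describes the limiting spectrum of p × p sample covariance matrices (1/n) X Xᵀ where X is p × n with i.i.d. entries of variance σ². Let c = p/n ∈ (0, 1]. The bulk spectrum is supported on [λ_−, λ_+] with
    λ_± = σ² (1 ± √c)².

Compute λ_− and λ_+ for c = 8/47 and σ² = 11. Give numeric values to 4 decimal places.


c = 8/47 = 0.170213; √c = 0.412568.
λ_− = σ² (1 − √c)² = 11 · (1 − 0.412568)² = 11 · (0.587432)² = 3.795833.
λ_+ = σ² (1 + √c)² = 11 · (1 + 0.412568)² = 11 · (1.412568)² = 21.948847.

Rounded to 4 decimal places: λ_− ≈ 3.7958, λ_+ ≈ 21.9488.


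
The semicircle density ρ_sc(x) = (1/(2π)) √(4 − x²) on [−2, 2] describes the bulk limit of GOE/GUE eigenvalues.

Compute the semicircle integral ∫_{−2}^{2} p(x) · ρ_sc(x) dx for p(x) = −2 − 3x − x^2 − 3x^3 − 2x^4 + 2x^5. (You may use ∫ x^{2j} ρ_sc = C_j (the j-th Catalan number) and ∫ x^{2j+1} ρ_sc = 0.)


Write p(x) = Σ a_i x^i, split into monomials and integrate each against ρ_sc separately.
Using ∫ x^{2j} ρ_sc = C_j = (1/(j+1)) C(2j, j) (Catalan numbers) and ∫ x^{2j+1} ρ_sc = 0 (odd monomials vanish by symmetry):
  i = 0 (even): a_0 · C_{0} = -2 · 1 = -2
  i = 1 (odd): ∫ x^1 ρ_sc = 0 (vanishes)
  i = 2 (even): a_2 · C_{1} = -1 · 1 = -1
  i = 3 (odd): ∫ x^3 ρ_sc = 0 (vanishes)
  i = 4 (even): a_4 · C_{2} = -2 · 2 = -4
  i = 5 (odd): ∫ x^5 ρ_sc = 0 (vanishes)

Summing the contributions: ∫_{−2}^{2} p(x) ρ_sc(x) dx = (-2) + (-1) + (-4) = -7.


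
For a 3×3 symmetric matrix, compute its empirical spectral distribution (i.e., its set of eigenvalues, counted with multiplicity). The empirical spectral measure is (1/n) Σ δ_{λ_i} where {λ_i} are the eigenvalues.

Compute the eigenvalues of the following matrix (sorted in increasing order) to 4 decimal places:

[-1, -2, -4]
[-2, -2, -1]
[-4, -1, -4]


Since M is real symmetric, all three eigenvalues are real; they are the roots of det(λI − M) = λ³ − (tr M) λ² + s λ − det M, where s is the sum of the principal 2×2 minors.
tr M = -1 + (-2) + (-4) = -7.
s = ((-1)·(-2) − (-2)²) + ((-1)·(-4) − (-4)²) + ((-2)·(-4) − (-1)²) = -2 + (-12) + 7 = -7.
det M (expand along row 1) = (-1)·7 − (-2)·4 + (-4)·(-6) = 25.
Characteristic polynomial: λ³ + 7λ² − 7λ − 25 = 0.
Substitute λ = y + (tr M)/3 = y − 2.333333 to remove the quadratic term: y³ + p·y + q = 0 with p = s − (tr M)²/3 = -23.333333 and q = −2(tr M)³/27 + (tr M)·s/3 − det M = 16.740741.
Three real roots ⇒ use the trigonometric (Viète) form: r = 2√(−p/3) = 5.577734, φ = arccos(3q/(p·r)) = arccos(-0.385888) = 1.966967 rad.
y_k = r·cos(φ/3 − 2πk/3) for k = 0, 1, 2 gives y = 4.421182, 0.734438, -5.155620.
λ_k = y_k − 2.333333 gives λ = 2.0878, -1.5989, -7.4890 (check: the sum is -7.0000 = tr M).

Eigenvalues sorted in increasing order: [-7.4890, -1.5989, 2.0878].


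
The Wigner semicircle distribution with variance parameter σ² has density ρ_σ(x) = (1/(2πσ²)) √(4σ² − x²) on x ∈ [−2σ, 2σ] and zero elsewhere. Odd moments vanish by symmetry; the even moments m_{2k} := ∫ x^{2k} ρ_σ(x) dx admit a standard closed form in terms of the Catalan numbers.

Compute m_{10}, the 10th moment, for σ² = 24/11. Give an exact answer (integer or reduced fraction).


By the scaled semicircle moment identity, m_{2k} = σ^{2k} · C_k with k = 5.
C_5 = (1/(k+1)) · C(2k, k) = (1/6) · C(10, 5) = (1/6) · 252 = 42.
σ^{2k} = (σ²)^k = (24/11)^5 = 7962624/161051.

Therefore m_{10} = σ^{10} · C_5 = (7962624/161051) · 42 = 334430208/161051.


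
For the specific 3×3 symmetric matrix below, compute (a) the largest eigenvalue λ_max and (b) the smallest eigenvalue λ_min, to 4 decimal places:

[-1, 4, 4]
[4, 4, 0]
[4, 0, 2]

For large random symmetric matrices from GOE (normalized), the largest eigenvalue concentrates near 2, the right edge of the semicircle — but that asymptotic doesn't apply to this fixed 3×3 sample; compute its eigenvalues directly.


Since M is real symmetric, all three eigenvalues are real; they are the roots of det(λI − M) = λ³ − (tr M) λ² + s λ − det M, where s is the sum of the principal 2×2 minors.
tr M = -1 + 4 + 2 = 5.
s = ((-1)·4 − 4²) + ((-1)·2 − 4²) + (4·2 − 0²) = -20 + (-18) + 8 = -30.
det M (expand along row 1) = (-1)·8 − 4·8 + 4·(-16) = -104.
Characteristic polynomial: λ³ − 5λ² − 30λ + 104 = 0.
Substitute λ = y + (tr M)/3 = y + 1.666667 to remove the quadratic term: y³ + p·y + q = 0 with p = s − (tr M)²/3 = -38.333333 and q = −2(tr M)³/27 + (tr M)·s/3 − det M = 44.740741.
Three real roots ⇒ use the trigonometric (Viète) form: r = 2√(−p/3) = 7.149204, φ = arccos(3q/(p·r)) = arccos(-0.489768) = 2.082620 rad.
y_k = r·cos(φ/3 − 2πk/3) for k = 0, 1, 2 gives y = 5.494603, 1.213801, -6.708404.
λ_k = y_k + 1.666667 gives λ = 7.1613, 2.8805, -5.0417 (check: the sum is 5.0000 = tr M).

Hence λ_max = 7.1613 and λ_min = -5.0417.


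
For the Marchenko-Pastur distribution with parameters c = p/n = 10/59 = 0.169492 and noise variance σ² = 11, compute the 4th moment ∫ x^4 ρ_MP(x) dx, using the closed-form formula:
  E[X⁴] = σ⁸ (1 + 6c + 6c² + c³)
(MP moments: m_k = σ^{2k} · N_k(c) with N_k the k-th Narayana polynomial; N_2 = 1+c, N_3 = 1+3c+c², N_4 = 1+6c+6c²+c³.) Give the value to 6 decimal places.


E[X⁴] = σ⁸ (1 + 6c + 6c² + c³) (fourth MP moment). With σ² = 11 (so σ⁸ = 14641) and c = 10/59 = 0.169492: E[X⁴] = 14641 · (1 + 6·0.169492 + 6·(0.169492)² + (0.169492)³) = 14641 · 2.194182.

So E[X^4] = 32125.025436.


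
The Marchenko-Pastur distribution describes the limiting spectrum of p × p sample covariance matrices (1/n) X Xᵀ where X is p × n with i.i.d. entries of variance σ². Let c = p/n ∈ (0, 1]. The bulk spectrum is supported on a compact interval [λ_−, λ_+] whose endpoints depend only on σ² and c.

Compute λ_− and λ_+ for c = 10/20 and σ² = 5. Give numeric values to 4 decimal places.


c = 10/20 = 0.500000; √c = 0.707107.
λ_− = σ² (1 − √c)² = 5 · (1 − 0.707107)² = 5 · (0.292893)² = 0.428932.
λ_+ = σ² (1 + √c)² = 5 · (1 + 0.707107)² = 5 · (1.707107)² = 14.571068.

Rounded to 4 decimal places: λ_− ≈ 0.4289, λ_+ ≈ 14.5711.


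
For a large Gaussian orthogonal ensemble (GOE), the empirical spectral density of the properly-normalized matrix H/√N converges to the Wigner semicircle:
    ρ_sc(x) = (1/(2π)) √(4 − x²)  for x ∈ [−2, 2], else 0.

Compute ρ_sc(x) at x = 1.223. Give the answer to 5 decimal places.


ρ_sc(x) = (1/(2π)) √(4 − x²). With x = 1.223:
  4 − x² = 4 − (1.223)² = 4 − 1.495729 = 2.504271.
  √(4 − x²) = 1.582489.
  1/(2π) = 0.159155.
  ρ_sc(1.223) = 0.159155 · 1.582489 = 0.251861.

Rounded to 5 decimal places: ρ_sc(1.223) ≈ 0.25186.


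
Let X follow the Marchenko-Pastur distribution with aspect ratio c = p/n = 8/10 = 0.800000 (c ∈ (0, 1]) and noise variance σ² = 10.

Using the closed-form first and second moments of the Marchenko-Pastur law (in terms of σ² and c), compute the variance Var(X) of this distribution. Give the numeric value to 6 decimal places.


Recall the MP moments m_1 = E[X] = σ² and m_2 = E[X²] = σ⁴ (1 + c).
m_1 = E[X] = σ² = 10, so m_1² = 100.
m_2 = E[X²] = σ⁴ (1 + c) = 100 · (1 + 0.800000) = 100 · 1.800000 = 180.000000.
(Note m_2 − m_1² simplifies to c · σ⁴ = 0.800000 · 100.)

Var(X) = m_2 − m_1² = 180.000000 − 100 = 80.000000.


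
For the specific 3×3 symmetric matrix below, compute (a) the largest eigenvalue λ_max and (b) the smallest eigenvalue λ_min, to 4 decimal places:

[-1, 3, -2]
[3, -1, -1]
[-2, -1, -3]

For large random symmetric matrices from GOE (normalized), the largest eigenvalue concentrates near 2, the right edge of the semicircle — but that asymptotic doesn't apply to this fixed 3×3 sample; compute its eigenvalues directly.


Since M is real symmetric, all three eigenvalues are real; they are the roots of det(λI − M) = λ³ − (tr M) λ² + s λ − det M, where s is the sum of the principal 2×2 minors.
tr M = -1 + (-1) + (-3) = -5.
s = ((-1)·(-1) − 3²) + ((-1)·(-3) − (-2)²) + ((-1)·(-3) − (-1)²) = -8 + (-1) + 2 = -7.
det M (expand along row 1) = (-1)·2 − 3·(-11) + (-2)·(-5) = 41.
Characteristic polynomial: λ³ + 5λ² − 7λ − 41 = 0.
Substitute λ = y + (tr M)/3 = y − 1.666667 to remove the quadratic term: y³ + p·y + q = 0 with p = s − (tr M)²/3 = -15.333333 and q = −2(tr M)³/27 + (tr M)·s/3 − det M = -20.074074.
Three real roots ⇒ use the trigonometric (Viète) form: r = 2√(−p/3) = 4.521553, φ = arccos(3q/(p·r)) = arccos(0.868625) = 0.518375 rad.
y_k = r·cos(φ/3 − 2πk/3) for k = 0, 1, 2 gives y = 4.454221, -1.553858, -2.900363.
λ_k = y_k − 1.666667 gives λ = 2.7876, -3.2205, -4.5670 (check: the sum is -5.0000 = tr M).

Hence λ_max = 2.7876 and λ_min = -4.5670.


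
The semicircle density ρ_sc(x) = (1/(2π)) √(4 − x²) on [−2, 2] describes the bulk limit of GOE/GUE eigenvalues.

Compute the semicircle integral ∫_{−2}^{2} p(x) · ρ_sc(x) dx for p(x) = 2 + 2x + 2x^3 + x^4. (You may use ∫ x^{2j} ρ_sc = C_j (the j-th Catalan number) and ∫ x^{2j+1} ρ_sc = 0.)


Write p(x) = Σ a_i x^i, split into monomials and integrate each against ρ_sc separately.
Using ∫ x^{2j} ρ_sc = C_j = (1/(j+1)) C(2j, j) (Catalan numbers) and ∫ x^{2j+1} ρ_sc = 0 (odd monomials vanish by symmetry):
  i = 0 (even): a_0 · C_{0} = 2 · 1 = 2
  i = 1 (odd): ∫ x^1 ρ_sc = 0 (vanishes)
  i = 3 (odd): ∫ x^3 ρ_sc = 0 (vanishes)
  i = 4 (even): a_4 · C_{2} = 1 · 2 = 2

Summing the contributions: ∫_{−2}^{2} p(x) ρ_sc(x) dx = 2 + 2 = 4.


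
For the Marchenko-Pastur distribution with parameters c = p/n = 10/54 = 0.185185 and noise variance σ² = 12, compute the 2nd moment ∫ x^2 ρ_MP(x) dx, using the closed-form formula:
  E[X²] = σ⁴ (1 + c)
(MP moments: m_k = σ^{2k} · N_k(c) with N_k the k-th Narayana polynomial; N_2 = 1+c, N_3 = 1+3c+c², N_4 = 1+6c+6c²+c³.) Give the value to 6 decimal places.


E[X²] = σ⁴ (1 + c) (second MP moment). With σ² = 12 (so σ⁴ = 144) and c = 10/54 = 0.185185: E[X²] = 144 · (1 + 0.185185) = 144 · 1.185185.

So E[X^2] = 170.666667.


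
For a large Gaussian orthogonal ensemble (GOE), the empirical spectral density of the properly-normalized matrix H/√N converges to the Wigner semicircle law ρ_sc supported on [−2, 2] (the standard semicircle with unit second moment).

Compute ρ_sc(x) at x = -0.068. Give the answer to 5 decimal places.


ρ_sc(x) = (1/(2π)) √(4 − x²). With x = -0.068:
  4 − x² = 4 − (-0.068)² = 4 − 0.004624 = 3.995376.
  √(4 − x²) = 1.998844.
  1/(2π) = 0.159155.
  ρ_sc(-0.068) = 0.159155 · 1.998844 = 0.318126.

Rounded to 5 decimal places: ρ_sc(-0.068) ≈ 0.31813.


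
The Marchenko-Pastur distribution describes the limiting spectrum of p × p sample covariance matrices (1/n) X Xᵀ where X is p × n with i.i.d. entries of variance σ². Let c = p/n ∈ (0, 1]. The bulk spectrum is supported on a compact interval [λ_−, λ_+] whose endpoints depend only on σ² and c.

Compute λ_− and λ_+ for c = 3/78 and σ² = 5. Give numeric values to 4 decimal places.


c = 3/78 = 0.038462; √c = 0.196116.
λ_− = σ² (1 − √c)² = 5 · (1 − 0.196116)² = 5 · (0.803884)² = 3.231146.
λ_+ = σ² (1 + √c)² = 5 · (1 + 0.196116)² = 5 · (1.196116)² = 7.153469.

Rounded to 4 decimal places: λ_− ≈ 3.2311, λ_+ ≈ 7.1535.


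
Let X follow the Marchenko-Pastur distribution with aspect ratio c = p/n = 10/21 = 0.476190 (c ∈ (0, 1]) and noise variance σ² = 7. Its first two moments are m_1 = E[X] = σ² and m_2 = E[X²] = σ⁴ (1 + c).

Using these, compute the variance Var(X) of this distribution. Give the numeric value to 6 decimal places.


m_1 = E[X] = σ² = 7, so m_1² = 49.
m_2 = E[X²] = σ⁴ (1 + c) = 49 · (1 + 0.476190) = 49 · 1.476190 = 72.333333.
(Note m_2 − m_1² simplifies to c · σ⁴ = 0.476190 · 49.)

Var(X) = m_2 − m_1² = 72.333333 − 49 = 23.333333.


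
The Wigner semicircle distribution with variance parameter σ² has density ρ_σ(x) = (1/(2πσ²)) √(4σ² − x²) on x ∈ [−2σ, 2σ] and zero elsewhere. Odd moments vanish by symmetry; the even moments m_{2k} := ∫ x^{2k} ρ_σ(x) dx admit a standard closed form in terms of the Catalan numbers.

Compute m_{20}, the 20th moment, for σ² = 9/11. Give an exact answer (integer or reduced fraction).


By the scaled semicircle moment identity, m_{2k} = σ^{2k} · C_k with k = 10.
C_10 = (1/(k+1)) · C(2k, k) = (1/11) · C(20, 10) = (1/11) · 184756 = 16796.
σ^{2k} = (σ²)^k = (9/11)^10 = 3486784401/25937424601.

Therefore m_{20} = σ^{20} · C_10 = (3486784401/25937424601) · 16796 = 58564030799196/25937424601.


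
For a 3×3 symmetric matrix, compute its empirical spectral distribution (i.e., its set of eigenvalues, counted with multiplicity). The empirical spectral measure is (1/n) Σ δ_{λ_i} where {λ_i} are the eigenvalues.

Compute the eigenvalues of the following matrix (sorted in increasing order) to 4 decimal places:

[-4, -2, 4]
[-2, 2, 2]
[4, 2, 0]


Since M is real symmetric, all three eigenvalues are real; they are the roots of det(λI − M) = λ³ − (tr M) λ² + s λ − det M, where s is the sum of the principal 2×2 minors.
tr M = -4 + 2 + 0 = -2.
s = ((-4)·2 − (-2)²) + ((-4)·0 − 4²) + (2·0 − 2²) = -12 + (-16) + (-4) = -32.
det M (expand along row 1) = (-4)·(-4) − (-2)·(-8) + 4·(-12) = -48.
Characteristic polynomial: λ³ + 2λ² − 32λ + 48 = 0.
Substitute λ = y + (tr M)/3 = y − 0.666667 to remove the quadratic term: y³ + p·y + q = 0 with p = s − (tr M)²/3 = -33.333333 and q = −2(tr M)³/27 + (tr M)·s/3 − det M = 69.925926.
Three real roots ⇒ use the trigonometric (Viète) form: r = 2√(−p/3) = 6.666667, φ = arccos(3q/(p·r)) = arccos(-0.944000) = 2.805347 rad.
y_k = r·cos(φ/3 − 2πk/3) for k = 0, 1, 2 gives y = 3.958169, 2.666667, -6.624836.
λ_k = y_k − 0.666667 gives λ = 3.2915, 2.0000, -7.2915 (check: the sum is -2.0000 = tr M).

Eigenvalues sorted in increasing order: [-7.2915, 2.0000, 3.2915].


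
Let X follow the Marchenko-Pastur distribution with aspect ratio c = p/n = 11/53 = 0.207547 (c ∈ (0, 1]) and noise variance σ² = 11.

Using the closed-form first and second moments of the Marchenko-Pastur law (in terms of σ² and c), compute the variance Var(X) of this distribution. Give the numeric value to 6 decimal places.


Recall the MP moments m_1 = E[X] = σ² and m_2 = E[X²] = σ⁴ (1 + c).
m_1 = E[X] = σ² = 11, so m_1² = 121.
m_2 = E[X²] = σ⁴ (1 + c) = 121 · (1 + 0.207547) = 121 · 1.207547 = 146.113208.
(Note m_2 − m_1² simplifies to c · σ⁴ = 0.207547 · 121.)

Var(X) = m_2 − m_1² = 146.113208 − 121 = 25.113208.


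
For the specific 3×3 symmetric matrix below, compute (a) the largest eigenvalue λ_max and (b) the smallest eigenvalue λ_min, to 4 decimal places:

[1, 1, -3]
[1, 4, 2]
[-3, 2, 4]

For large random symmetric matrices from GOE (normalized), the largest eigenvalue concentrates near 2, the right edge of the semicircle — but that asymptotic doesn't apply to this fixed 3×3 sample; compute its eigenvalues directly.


Since M is real symmetric, all three eigenvalues are real; they are the roots of det(λI − M) = λ³ − (tr M) λ² + s λ − det M, where s is the sum of the principal 2×2 minors.
tr M = 1 + 4 + 4 = 9.
s = (1·4 − 1²) + (1·4 − (-3)²) + (4·4 − 2²) = 3 + (-5) + 12 = 10.
det M (expand along row 1) = 1·12 − 1·10 + (-3)·14 = -40.
Characteristic polynomial: λ³ − 9λ² + 10λ + 40 = 0.
Substitute λ = y + (tr M)/3 = y + 3.000000 to remove the quadratic term: y³ + p·y + q = 0 with p = s − (tr M)²/3 = -17.000000 and q = −2(tr M)³/27 + (tr M)·s/3 − det M = 16.000000.
Three real roots ⇒ use the trigonometric (Viète) form: r = 2√(−p/3) = 4.760952, φ = arccos(3q/(p·r)) = arccos(-0.593060) = 2.205650 rad.
y_k = r·cos(φ/3 − 2πk/3) for k = 0, 1, 2 gives y = 3.531129, 1.000000, -4.531129.
λ_k = y_k + 3.000000 gives λ = 6.5311, 4.0000, -1.5311 (check: the sum is 9.0000 = tr M).

Hence λ_max = 6.5311 and λ_min = -1.5311.


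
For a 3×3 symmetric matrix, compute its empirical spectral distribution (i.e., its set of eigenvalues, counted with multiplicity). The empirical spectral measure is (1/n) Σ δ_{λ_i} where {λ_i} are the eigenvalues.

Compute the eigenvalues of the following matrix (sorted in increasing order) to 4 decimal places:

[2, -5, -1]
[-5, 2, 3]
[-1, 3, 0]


Since M is real symmetric, all three eigenvalues are real; they are the roots of det(λI − M) = λ³ − (tr M) λ² + s λ − det M, where s is the sum of the principal 2×2 minors.
tr M = 2 + 2 + 0 = 4.
s = (2·2 − (-5)²) + (2·0 − (-1)²) + (2·0 − 3²) = -21 + (-1) + (-9) = -31.
det M (expand along row 1) = 2·(-9) − (-5)·3 + (-1)·(-13) = 10.
Characteristic polynomial: λ³ − 4λ² − 31λ − 10 = 0.
Substitute λ = y + (tr M)/3 = y + 1.333333 to remove the quadratic term: y³ + p·y + q = 0 with p = s − (tr M)²/3 = -36.333333 and q = −2(tr M)³/27 + (tr M)·s/3 − det M = -56.074074.
Three real roots ⇒ use the trigonometric (Viète) form: r = 2√(−p/3) = 6.960204, φ = arccos(3q/(p·r)) = arccos(0.665206) = 0.843027 rad.
y_k = r·cos(φ/3 − 2πk/3) for k = 0, 1, 2 gives y = 6.687198, -1.671963, -5.015236.
λ_k = y_k + 1.333333 gives λ = 8.0205, -0.3386, -3.6819 (check: the sum is 4.0000 = tr M).

Eigenvalues sorted in increasing order: [-3.6819, -0.3386, 8.0205].


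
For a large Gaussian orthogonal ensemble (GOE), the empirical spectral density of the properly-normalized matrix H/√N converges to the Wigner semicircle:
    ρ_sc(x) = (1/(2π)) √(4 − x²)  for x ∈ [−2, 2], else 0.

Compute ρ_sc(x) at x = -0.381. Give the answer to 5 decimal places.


ρ_sc(x) = (1/(2π)) √(4 − x²). With x = -0.381:
  4 − x² = 4 − (-0.381)² = 4 − 0.145161 = 3.854839.
  √(4 − x²) = 1.963374.
  1/(2π) = 0.159155.
  ρ_sc(-0.381) = 0.159155 · 1.963374 = 0.312481.

Rounded to 5 decimal places: ρ_sc(-0.381) ≈ 0.31248.


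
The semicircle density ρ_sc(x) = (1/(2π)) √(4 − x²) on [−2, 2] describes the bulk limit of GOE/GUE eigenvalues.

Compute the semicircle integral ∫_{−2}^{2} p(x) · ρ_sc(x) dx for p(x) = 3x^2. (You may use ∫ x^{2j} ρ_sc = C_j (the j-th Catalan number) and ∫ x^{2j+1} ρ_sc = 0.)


Write p(x) = Σ a_i x^i, split into monomials and integrate each against ρ_sc separately.
Using ∫ x^{2j} ρ_sc = C_j = (1/(j+1)) C(2j, j) (Catalan numbers) and ∫ x^{2j+1} ρ_sc = 0 (odd monomials vanish by symmetry):
  i = 2 (even): a_2 · C_{1} = 3 · 1 = 3

Summing the contributions: ∫_{−2}^{2} p(x) ρ_sc(x) dx = 3.


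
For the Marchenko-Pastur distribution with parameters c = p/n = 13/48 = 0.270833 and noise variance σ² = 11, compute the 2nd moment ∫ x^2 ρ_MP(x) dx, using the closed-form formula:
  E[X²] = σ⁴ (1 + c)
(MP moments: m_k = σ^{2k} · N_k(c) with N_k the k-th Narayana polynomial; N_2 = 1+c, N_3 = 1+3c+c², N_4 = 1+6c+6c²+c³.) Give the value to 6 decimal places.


E[X²] = σ⁴ (1 + c) (second MP moment). With σ² = 11 (so σ⁴ = 121) and c = 13/48 = 0.270833: E[X²] = 121 · (1 + 0.270833) = 121 · 1.270833.

So E[X^2] = 153.770833.


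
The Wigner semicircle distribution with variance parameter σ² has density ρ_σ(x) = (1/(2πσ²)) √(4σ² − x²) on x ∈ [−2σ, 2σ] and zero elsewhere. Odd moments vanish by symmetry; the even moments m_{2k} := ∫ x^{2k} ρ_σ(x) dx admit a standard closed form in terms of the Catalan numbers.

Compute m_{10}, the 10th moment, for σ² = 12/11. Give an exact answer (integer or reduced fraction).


By the scaled semicircle moment identity, m_{2k} = σ^{2k} · C_k with k = 5.
C_5 = (1/(k+1)) · C(2k, k) = (1/6) · C(10, 5) = (1/6) · 252 = 42.
σ^{2k} = (σ²)^k = (12/11)^5 = 248832/161051.

Therefore m_{10} = σ^{10} · C_5 = (248832/161051) · 42 = 10450944/161051.


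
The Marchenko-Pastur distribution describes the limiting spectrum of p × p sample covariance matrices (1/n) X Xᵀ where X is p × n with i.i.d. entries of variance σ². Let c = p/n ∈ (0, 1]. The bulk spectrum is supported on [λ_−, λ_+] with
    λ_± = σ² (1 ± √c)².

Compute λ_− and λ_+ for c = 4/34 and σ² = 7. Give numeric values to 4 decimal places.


c = 4/34 = 0.117647; √c = 0.342997.
λ_− = σ² (1 − √c)² = 7 · (1 − 0.342997)² = 7 · (0.657003)² = 3.021569.
λ_+ = σ² (1 + √c)² = 7 · (1 + 0.342997)² = 7 · (1.342997)² = 12.625490.

Rounded to 4 decimal places: λ_− ≈ 3.0216, λ_+ ≈ 12.6255.


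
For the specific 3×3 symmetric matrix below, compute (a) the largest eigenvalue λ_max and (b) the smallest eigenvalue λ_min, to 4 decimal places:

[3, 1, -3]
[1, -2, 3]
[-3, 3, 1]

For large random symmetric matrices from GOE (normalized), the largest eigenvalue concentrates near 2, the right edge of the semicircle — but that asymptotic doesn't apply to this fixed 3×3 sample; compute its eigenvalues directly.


Since M is real symmetric, all three eigenvalues are real; they are the roots of det(λI − M) = λ³ − (tr M) λ² + s λ − det M, where s is the sum of the principal 2×2 minors.
tr M = 3 + (-2) + 1 = 2.
s = (3·(-2) − 1²) + (3·1 − (-3)²) + ((-2)·1 − 3²) = -7 + (-6) + (-11) = -24.
det M (expand along row 1) = 3·(-11) − 1·10 + (-3)·(-3) = -34.
Characteristic polynomial: λ³ − 2λ² − 24λ + 34 = 0.
Substitute λ = y + (tr M)/3 = y + 0.666667 to remove the quadratic term: y³ + p·y + q = 0 with p = s − (tr M)²/3 = -25.333333 and q = −2(tr M)³/27 + (tr M)·s/3 − det M = 17.407407.
Three real roots ⇒ use the trigonometric (Viète) form: r = 2√(−p/3) = 5.811865, φ = arccos(3q/(p·r)) = arccos(-0.354689) = 1.933378 rad.
y_k = r·cos(φ/3 − 2πk/3) for k = 0, 1, 2 gives y = 4.646149, 0.700716, -5.346865.
λ_k = y_k + 0.666667 gives λ = 5.3128, 1.3674, -4.6802 (check: the sum is 2.0000 = tr M).

Hence λ_max = 5.3128 and λ_min = -4.6802.


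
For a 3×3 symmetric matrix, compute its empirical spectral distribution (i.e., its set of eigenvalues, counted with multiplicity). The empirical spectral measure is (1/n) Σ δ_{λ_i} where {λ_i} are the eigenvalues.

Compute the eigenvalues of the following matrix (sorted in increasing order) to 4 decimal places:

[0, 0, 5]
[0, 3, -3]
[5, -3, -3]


Since M is real symmetric, all three eigenvalues are real; they are the roots of det(λI − M) = λ³ − (tr M) λ² + s λ − det M, where s is the sum of the principal 2×2 minors.
tr M = 0 + 3 + (-3) = 0.
s = (0·3 − 0²) + (0·(-3) − 5²) + (3·(-3) − (-3)²) = 0 + (-25) + (-18) = -43.
det M (expand along row 1) = 0·(-18) − 0·15 + 5·(-15) = -75.
Characteristic polynomial: λ³ − 43λ + 75 = 0.
Substitute λ = y + (tr M)/3 = y + 0.000000 to remove the quadratic term: y³ + p·y + q = 0 with p = s − (tr M)²/3 = -43.000000 and q = −2(tr M)³/27 + (tr M)·s/3 − det M = 75.000000.
Three real roots ⇒ use the trigonometric (Viète) form: r = 2√(−p/3) = 7.571878, φ = arccos(3q/(p·r)) = arccos(-0.691052) = 2.333739 rad.
y_k = r·cos(φ/3 − 2πk/3) for k = 0, 1, 2 gives y = 5.394052, 1.904947, -7.298999.
λ_k = y_k + 0.000000 gives λ = 5.3941, 1.9049, -7.2990 (check: the sum is 0.0000 = tr M).

Eigenvalues sorted in increasing order: [-7.2990, 1.9049, 5.3941].


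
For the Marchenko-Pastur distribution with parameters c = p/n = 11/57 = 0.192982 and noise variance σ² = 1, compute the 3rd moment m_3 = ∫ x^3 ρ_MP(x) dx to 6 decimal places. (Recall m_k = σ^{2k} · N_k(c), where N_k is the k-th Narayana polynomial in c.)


E[X³] = σ⁶ (1 + 3c + c²) (third MP moment). With σ² = 1 (so σ⁶ = 1) and c = 11/57 = 0.192982: E[X³] = 1 · (1 + 3·0.192982 + (0.192982)²) = 1 · 1.616190.

So E[X^3] = 1.616190.


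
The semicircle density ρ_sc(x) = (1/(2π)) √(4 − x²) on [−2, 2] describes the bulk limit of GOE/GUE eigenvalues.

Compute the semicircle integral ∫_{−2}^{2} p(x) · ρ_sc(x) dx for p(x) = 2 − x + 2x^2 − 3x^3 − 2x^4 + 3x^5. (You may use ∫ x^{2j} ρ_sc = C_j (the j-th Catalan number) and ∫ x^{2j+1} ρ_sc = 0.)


Write p(x) = Σ a_i x^i, split into monomials and integrate each against ρ_sc separately.
Using ∫ x^{2j} ρ_sc = C_j = (1/(j+1)) C(2j, j) (Catalan numbers) and ∫ x^{2j+1} ρ_sc = 0 (odd monomials vanish by symmetry):
  i = 0 (even): a_0 · C_{0} = 2 · 1 = 2
  i = 1 (odd): ∫ x^1 ρ_sc = 0 (vanishes)
  i = 2 (even): a_2 · C_{1} = 2 · 1 = 2
  i = 3 (odd): ∫ x^3 ρ_sc = 0 (vanishes)
  i = 4 (even): a_4 · C_{2} = -2 · 2 = -4
  i = 5 (odd): ∫ x^5 ρ_sc = 0 (vanishes)

Summing the contributions: ∫_{−2}^{2} p(x) ρ_sc(x) dx = 2 + 2 + (-4) = 0.


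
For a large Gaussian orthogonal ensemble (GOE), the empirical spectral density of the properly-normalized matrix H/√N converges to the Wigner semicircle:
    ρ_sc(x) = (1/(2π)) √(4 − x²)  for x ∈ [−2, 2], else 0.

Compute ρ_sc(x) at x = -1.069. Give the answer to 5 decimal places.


ρ_sc(x) = (1/(2π)) √(4 − x²). With x = -1.069:
  4 − x² = 4 − (-1.069)² = 4 − 1.142761 = 2.857239.
  √(4 − x²) = 1.690337.
  1/(2π) = 0.159155.
  ρ_sc(-1.069) = 0.159155 · 1.690337 = 0.269025.

Rounded to 5 decimal places: ρ_sc(-1.069) ≈ 0.26903.


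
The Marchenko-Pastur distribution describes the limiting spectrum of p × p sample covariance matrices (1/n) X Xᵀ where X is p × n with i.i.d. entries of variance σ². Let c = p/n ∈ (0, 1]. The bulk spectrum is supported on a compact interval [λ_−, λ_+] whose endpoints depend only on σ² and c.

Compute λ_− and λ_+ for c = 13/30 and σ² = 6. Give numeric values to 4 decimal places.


c = 13/30 = 0.433333; √c = 0.658281.
λ_− = σ² (1 − √c)² = 6 · (1 − 0.658281)² = 6 · (0.341719)² = 0.700633.
λ_+ = σ² (1 + √c)² = 6 · (1 + 0.658281)² = 6 · (1.658281)² = 16.499367.

Rounded to 4 decimal places: λ_− ≈ 0.7006, λ_+ ≈ 16.4994.


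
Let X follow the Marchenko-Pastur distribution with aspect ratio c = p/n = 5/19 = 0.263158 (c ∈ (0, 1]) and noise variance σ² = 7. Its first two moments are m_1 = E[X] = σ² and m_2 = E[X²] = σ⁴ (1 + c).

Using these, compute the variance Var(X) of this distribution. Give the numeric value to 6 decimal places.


m_1 = E[X] = σ² = 7, so m_1² = 49.
m_2 = E[X²] = σ⁴ (1 + c) = 49 · (1 + 0.263158) = 49 · 1.263158 = 61.894737.
(Note m_2 − m_1² simplifies to c · σ⁴ = 0.263158 · 49.)

Var(X) = m_2 − m_1² = 61.894737 − 49 = 12.894737.


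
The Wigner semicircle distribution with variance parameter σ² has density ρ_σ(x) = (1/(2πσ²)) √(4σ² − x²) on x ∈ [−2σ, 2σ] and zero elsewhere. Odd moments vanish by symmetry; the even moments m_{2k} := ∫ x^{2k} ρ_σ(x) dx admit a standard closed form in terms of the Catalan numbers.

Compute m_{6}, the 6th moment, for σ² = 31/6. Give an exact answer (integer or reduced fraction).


By the scaled semicircle moment identity, m_{2k} = σ^{2k} · C_k with k = 3.
C_3 = (1/(k+1)) · C(2k, k) = (1/4) · C(6, 3) = (1/4) · 20 = 5.
σ^{2k} = (σ²)^k = (31/6)^3 = 29791/216.

Therefore m_{6} = σ^{6} · C_3 = (29791/216) · 5 = 148955/216.
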